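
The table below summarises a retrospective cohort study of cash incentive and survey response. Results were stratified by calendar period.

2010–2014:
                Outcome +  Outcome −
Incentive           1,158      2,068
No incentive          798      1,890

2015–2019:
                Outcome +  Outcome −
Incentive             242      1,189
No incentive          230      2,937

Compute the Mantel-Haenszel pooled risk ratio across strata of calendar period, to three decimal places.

1.367

RR_MH = Σ(aᵢ·n₀ᵢ/nᵢ) / Σ(cᵢ·n₁ᵢ/nᵢ), with n₁ᵢ = aᵢ+bᵢ (exposed), n₀ᵢ = cᵢ+dᵢ (unexposed), nᵢ = n₁ᵢ+n₀ᵢ.
Stratum 1 (2010–2014): n₁ = 3226, n₀ = 2688, n = 5914; a·n₀/n = 1158·2688/5914 = 526.3280; c·n₁/n = 798·3226/5914 = 435.2973
Stratum 2 (2015–2019): n₁ = 1431, n₀ = 3167, n = 4598; a·n₀/n = 242·3167/4598 = 166.6842; c·n₁/n = 230·1431/4598 = 71.5811
RR_MH = (526.3280 + 166.6842) / (435.2973 + 71.5811) = 693.0122 / 506.8784 = 1.36722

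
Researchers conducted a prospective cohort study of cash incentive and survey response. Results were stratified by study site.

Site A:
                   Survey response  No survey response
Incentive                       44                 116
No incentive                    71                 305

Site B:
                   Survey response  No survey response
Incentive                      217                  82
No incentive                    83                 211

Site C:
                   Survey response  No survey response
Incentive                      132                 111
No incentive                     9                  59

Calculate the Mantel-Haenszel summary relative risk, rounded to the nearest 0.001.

2.388

RR_MH = Σ(aᵢ·n₀ᵢ/nᵢ) / Σ(cᵢ·n₁ᵢ/nᵢ), with n₁ᵢ = aᵢ+bᵢ (exposed), n₀ᵢ = cᵢ+dᵢ (unexposed), nᵢ = n₁ᵢ+n₀ᵢ.
Stratum 1 (Site A): n₁ = 160, n₀ = 376, n = 536; a·n₀/n = 44·376/536 = 30.8657; c·n₁/n = 71·160/536 = 21.1940
Stratum 2 (Site B): n₁ = 299, n₀ = 294, n = 593; a·n₀/n = 217·294/593 = 107.5852; c·n₁/n = 83·299/593 = 41.8499
Stratum 3 (Site C): n₁ = 243, n₀ = 68, n = 311; a·n₀/n = 132·68/311 = 28.8617; c·n₁/n = 9·243/311 = 7.0322
RR_MH = (30.8657 + 107.5852 + 28.8617) / (21.1940 + 41.8499 + 7.0322) = 167.3126 / 70.0761 = 2.38758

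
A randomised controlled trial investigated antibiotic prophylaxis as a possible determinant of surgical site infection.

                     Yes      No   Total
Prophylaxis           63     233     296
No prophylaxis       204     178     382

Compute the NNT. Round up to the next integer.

Risk in treated group = 63/296 = 0.21284; risk in control = 204/382 = 0.53403.
Absolute risk reduction = 0.53403 − 0.21284 = 0.32119
NNT = 1 / ARR = 1 / 0.32119 = 3.113 → round up → 4

4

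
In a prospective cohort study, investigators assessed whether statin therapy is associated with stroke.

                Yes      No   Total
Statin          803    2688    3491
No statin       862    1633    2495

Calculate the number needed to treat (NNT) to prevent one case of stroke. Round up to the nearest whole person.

Risk in treated group = 803/3491 = 0.23002; risk in control = 862/2495 = 0.34549.
Absolute risk reduction = 0.34549 − 0.23002 = 0.11547
NNT = 1 / ARR = 1 / 0.11547 = 8.660 → round up → 9

9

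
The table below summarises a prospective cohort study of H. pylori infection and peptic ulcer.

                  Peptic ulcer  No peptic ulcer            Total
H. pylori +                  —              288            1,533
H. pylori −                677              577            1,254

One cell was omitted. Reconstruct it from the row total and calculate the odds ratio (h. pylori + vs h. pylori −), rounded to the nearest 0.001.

The missing cell is in the exposed row: 1533 − 288 = 1245.
So a = 1245, b = 288, c = 677, d = 577.
OR = (a·d)/(b·c) = (1245 × 577) / (288 × 677) = 718365 / 194976 = 3.68438

3.684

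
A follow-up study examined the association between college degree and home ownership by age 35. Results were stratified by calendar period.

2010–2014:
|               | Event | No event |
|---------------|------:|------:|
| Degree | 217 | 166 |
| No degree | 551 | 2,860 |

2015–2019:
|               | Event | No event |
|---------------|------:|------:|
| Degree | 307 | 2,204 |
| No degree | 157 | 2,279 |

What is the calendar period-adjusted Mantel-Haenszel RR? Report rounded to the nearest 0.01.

RR_MH = Σ(aᵢ·n₀ᵢ/nᵢ) / Σ(cᵢ·n₁ᵢ/nᵢ), with n₁ᵢ = aᵢ+bᵢ (exposed), n₀ᵢ = cᵢ+dᵢ (unexposed), nᵢ = n₁ᵢ+n₀ᵢ.
Stratum 1 (2010–2014): n₁ = 383, n₀ = 3411, n = 3794; a·n₀/n = 217·3411/3794 = 195.0941; c·n₁/n = 551·383/3794 = 55.6228
Stratum 2 (2015–2019): n₁ = 2511, n₀ = 2436, n = 4947; a·n₀/n = 307·2436/4947 = 151.1728; c·n₁/n = 157·2511/4947 = 79.6901
RR_MH = (195.0941 + 151.1728) / (55.6228 + 79.6901) = 346.2669 / 135.3129 = 2.55901

2.56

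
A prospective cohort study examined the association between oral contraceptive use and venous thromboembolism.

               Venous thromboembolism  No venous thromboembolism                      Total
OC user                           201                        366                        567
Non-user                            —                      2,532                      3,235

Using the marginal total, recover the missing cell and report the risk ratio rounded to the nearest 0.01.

1.63

The missing cell is in the unexposed row: 3235 − 2532 = 703.
So a = 201, b = 366, c = 703, d = 2532.
RR = [a/(a+b)] / [c/(c+d)] = (201/567) / (703/3235) = 0.35450/0.21731 = 1.63129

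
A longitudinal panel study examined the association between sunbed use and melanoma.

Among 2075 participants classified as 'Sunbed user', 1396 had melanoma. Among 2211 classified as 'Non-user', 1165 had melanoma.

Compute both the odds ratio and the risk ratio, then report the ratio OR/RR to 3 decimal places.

1.446

From the description: a = 1396, b = 679, c = 1165, d = 1046.
OR = (1396·1046)/(679·1165) = 1460216/791035 = 1.84596
Risk in exposed = 1396/2075 = 0.67277; risk in unexposed = 1165/2211 = 0.52691; RR = 1.27682
OR/RR = 1.84596 / 1.27682 = 1.44574
The outcome is not rare, so the OR lies further from 1 than the RR.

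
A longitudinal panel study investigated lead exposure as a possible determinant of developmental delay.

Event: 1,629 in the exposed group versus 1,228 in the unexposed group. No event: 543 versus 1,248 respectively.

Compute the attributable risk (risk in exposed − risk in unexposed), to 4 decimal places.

0.2540

From the description: a = 1629, b = 543, c = 1228, d = 1248.
Risk in exposed = 1629/2172 = 0.750000; risk in unexposed = 1228/2476 = 0.495961.
Risk difference = 0.750000 − 0.495961 = 0.254039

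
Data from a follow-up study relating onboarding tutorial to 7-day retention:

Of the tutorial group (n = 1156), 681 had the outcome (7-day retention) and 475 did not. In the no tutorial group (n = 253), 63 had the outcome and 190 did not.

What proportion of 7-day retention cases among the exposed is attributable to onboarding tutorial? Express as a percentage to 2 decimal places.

57.73

From the description: a = 681, b = 475, c = 63, d = 190.
Risk in exposed = 681/1156 = 0.58910; risk in unexposed = 63/253 = 0.24901.
RR = 0.58910/0.24901 = 2.36575
AR% = (RR − 1)/RR × 100 = (2.36575 − 1)/2.36575 × 100 = 57.7301%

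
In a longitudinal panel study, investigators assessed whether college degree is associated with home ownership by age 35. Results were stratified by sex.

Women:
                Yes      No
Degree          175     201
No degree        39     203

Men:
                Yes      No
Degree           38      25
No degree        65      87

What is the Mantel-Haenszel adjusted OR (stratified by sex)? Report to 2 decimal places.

3.60

OR_MH = Σ(aᵢdᵢ/nᵢ) / Σ(bᵢcᵢ/nᵢ), where nᵢ is the stratum total.
Stratum 1 (Women): n = 618; a·d/n = 175·203/618 = 57.4838; b·c/n = 201·39/618 = 12.6845
Stratum 2 (Men): n = 215; a·d/n = 38·87/215 = 15.3767; b·c/n = 25·65/215 = 7.5581
OR_MH = (57.4838 + 15.3767) / (12.6845 + 7.5581) = 72.8606 / 20.2426 = 3.59937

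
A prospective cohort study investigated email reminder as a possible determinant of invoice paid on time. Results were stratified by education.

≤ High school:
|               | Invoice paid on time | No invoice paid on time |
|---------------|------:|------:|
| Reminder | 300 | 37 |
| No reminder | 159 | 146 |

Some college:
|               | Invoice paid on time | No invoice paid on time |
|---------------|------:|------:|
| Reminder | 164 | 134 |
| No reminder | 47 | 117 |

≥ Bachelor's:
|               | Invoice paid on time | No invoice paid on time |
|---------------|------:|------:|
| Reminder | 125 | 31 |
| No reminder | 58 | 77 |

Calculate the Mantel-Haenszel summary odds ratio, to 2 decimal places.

OR_MH = Σ(aᵢdᵢ/nᵢ) / Σ(bᵢcᵢ/nᵢ), where nᵢ is the stratum total.
Stratum 1 (≤ High school): n = 642; a·d/n = 300·146/642 = 68.2243; b·c/n = 37·159/642 = 9.1636
Stratum 2 (Some college): n = 462; a·d/n = 164·117/462 = 41.5325; b·c/n = 134·47/462 = 13.6320
Stratum 3 (≥ Bachelor's): n = 291; a·d/n = 125·77/291 = 33.0756; b·c/n = 31·58/291 = 6.1787
OR_MH = (68.2243 + 41.5325 + 33.0756) / (9.1636 + 13.6320 + 6.1787) = 142.8324 / 28.9743 = 4.92963

4.93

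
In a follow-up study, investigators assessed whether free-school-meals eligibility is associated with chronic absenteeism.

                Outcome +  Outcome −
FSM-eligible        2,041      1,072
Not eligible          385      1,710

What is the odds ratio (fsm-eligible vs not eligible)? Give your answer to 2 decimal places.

8.46

Cells: a = 2041, b = 1072, c = 385, d = 1710.
OR = (a·d)/(b·c) = (2041 × 1710) / (1072 × 385) = 3490110 / 412720 = 8.45636
The odds of chronic absenteeism are about 8.46 times as high in the fsm-eligible group.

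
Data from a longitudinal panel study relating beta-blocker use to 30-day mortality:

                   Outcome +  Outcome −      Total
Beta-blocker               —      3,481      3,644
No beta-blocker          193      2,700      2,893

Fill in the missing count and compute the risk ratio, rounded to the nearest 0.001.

0.671

The missing cell is in the exposed row: 3644 − 3481 = 163.
So a = 163, b = 3481, c = 193, d = 2700.
RR = [a/(a+b)] / [c/(c+d)] = (163/3644) / (193/2893) = 0.04473/0.06671 = 0.67050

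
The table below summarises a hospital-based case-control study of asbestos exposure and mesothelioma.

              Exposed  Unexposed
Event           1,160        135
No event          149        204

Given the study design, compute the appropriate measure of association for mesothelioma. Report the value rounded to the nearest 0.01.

Reading the table with exposure as columns: a = 1160 (Exposed, case), b = 149 (Exposed, non-case), c = 135 (Unexposed, case), d = 204.
This is a hospital-based case-control study: participants were sampled on outcome status, so risks in the source population cannot be estimated directly — relative risk is not valid here. The odds ratio is the appropriate measure.
OR = (a·d)/(b·c) = (1160 × 204) / (149 × 135) = 236640 / 20115 = 11.76435

11.76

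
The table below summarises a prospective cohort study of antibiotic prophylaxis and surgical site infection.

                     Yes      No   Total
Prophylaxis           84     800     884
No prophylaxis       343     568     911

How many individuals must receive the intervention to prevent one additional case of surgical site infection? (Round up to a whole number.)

Risk in treated group = 84/884 = 0.09502; risk in control = 343/911 = 0.37651.
Absolute risk reduction = 0.37651 − 0.09502 = 0.28149
NNT = 1 / ARR = 1 / 0.28149 = 3.553 → round up → 4

4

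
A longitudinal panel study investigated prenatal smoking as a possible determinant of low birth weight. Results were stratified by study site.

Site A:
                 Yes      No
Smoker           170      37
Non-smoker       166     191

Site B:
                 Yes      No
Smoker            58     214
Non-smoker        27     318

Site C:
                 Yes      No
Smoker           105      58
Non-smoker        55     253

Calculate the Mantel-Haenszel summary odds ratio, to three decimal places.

OR_MH = Σ(aᵢdᵢ/nᵢ) / Σ(bᵢcᵢ/nᵢ), where nᵢ is the stratum total.
Stratum 1 (Site A): n = 564; a·d/n = 170·191/564 = 57.5709; b·c/n = 37·166/564 = 10.8901
Stratum 2 (Site B): n = 617; a·d/n = 58·318/617 = 29.8930; b·c/n = 214·27/617 = 9.3647
Stratum 3 (Site C): n = 471; a·d/n = 105·253/471 = 56.4013; b·c/n = 58·55/471 = 6.7728
OR_MH = (57.5709 + 29.8930 + 56.4013) / (10.8901 + 9.3647 + 6.7728) = 143.8652 / 27.0276 = 5.32291

5.323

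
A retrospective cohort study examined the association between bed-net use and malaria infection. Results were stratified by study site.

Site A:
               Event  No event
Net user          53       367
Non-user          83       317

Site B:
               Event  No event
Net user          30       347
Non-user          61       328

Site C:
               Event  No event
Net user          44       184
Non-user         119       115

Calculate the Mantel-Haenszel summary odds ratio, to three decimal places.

0.395

OR_MH = Σ(aᵢdᵢ/nᵢ) / Σ(bᵢcᵢ/nᵢ), where nᵢ is the stratum total.
Stratum 1 (Site A): n = 820; a·d/n = 53·317/820 = 20.4890; b·c/n = 367·83/820 = 37.1476
Stratum 2 (Site B): n = 766; a·d/n = 30·328/766 = 12.8460; b·c/n = 347·61/766 = 27.6332
Stratum 3 (Site C): n = 462; a·d/n = 44·115/462 = 10.9524; b·c/n = 184·119/462 = 47.3939
OR_MH = (20.4890 + 12.8460 + 10.9524) / (37.1476 + 27.6332 + 47.3939) = 44.2874 / 112.1747 = 0.39481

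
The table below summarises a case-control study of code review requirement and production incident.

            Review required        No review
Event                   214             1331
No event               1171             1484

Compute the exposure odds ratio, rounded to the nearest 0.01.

Reading the table with exposure as columns: a = 214 (Review required, case), b = 1171 (Review required, non-case), c = 1331 (No review, case), d = 1484.
OR = (a·d)/(b·c) = (214 × 1484) / (1171 × 1331) = 317576 / 1558601 = 0.20376
Exposure is associated with lower odds of production incident (OR = 0.20 < 1).

0.20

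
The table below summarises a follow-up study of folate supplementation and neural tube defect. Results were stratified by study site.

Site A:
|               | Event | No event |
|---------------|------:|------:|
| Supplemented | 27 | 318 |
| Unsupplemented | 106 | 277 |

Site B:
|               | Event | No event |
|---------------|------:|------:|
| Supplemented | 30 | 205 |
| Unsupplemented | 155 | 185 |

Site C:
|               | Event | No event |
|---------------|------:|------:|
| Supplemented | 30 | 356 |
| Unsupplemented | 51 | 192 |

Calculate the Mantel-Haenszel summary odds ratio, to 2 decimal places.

0.22

OR_MH = Σ(aᵢdᵢ/nᵢ) / Σ(bᵢcᵢ/nᵢ), where nᵢ is the stratum total.
Stratum 1 (Site A): n = 728; a·d/n = 27·277/728 = 10.2734; b·c/n = 318·106/728 = 46.3022
Stratum 2 (Site B): n = 575; a·d/n = 30·185/575 = 9.6522; b·c/n = 205·155/575 = 55.2609
Stratum 3 (Site C): n = 629; a·d/n = 30·192/629 = 9.1574; b·c/n = 356·51/629 = 28.8649
OR_MH = (10.2734 + 9.6522 + 9.1574) / (46.3022 + 55.2609 + 28.8649) = 29.0829 / 130.4279 = 0.22298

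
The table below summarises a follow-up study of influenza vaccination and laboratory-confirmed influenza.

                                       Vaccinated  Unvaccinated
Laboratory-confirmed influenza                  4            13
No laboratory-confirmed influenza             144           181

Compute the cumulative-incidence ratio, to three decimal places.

Reading the table with exposure as columns: a = 4 (Vaccinated, case), b = 144 (Vaccinated, non-case), c = 13 (Unvaccinated, case), d = 181.
Risk in exposed = 4/148 = 0.02703; risk in unexposed = 13/194 = 0.06701.
RR = 0.02703 / 0.06701 = 0.40333
The risk is 60% lower among the exposed than among the unexposed.

0.403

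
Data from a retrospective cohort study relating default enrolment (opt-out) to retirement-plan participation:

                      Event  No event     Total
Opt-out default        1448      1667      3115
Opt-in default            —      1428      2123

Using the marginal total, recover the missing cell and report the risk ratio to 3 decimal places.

1.420

The missing cell is in the unexposed row: 2123 − 1428 = 695.
So a = 1448, b = 1667, c = 695, d = 1428.
RR = [a/(a+b)] / [c/(c+d)] = (1448/3115) / (695/2123) = 0.46485/0.32737 = 1.41996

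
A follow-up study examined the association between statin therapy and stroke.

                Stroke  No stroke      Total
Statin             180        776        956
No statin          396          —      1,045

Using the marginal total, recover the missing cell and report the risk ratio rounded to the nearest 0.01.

0.50

The missing cell is in the unexposed row: 1045 − 396 = 649.
So a = 180, b = 776, c = 396, d = 649.
RR = [a/(a+b)] / [c/(c+d)] = (180/956) / (396/1045) = 0.18828/0.37895 = 0.49686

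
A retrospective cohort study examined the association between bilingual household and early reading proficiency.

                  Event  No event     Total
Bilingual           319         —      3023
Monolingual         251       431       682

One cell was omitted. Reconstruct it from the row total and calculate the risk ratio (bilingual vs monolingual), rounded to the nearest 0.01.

The missing cell is in the exposed row: 3023 − 319 = 2704.
So a = 319, b = 2704, c = 251, d = 431.
RR = [a/(a+b)] / [c/(c+d)] = (319/3023) / (251/682) = 0.10552/0.36804 = 0.28672

0.29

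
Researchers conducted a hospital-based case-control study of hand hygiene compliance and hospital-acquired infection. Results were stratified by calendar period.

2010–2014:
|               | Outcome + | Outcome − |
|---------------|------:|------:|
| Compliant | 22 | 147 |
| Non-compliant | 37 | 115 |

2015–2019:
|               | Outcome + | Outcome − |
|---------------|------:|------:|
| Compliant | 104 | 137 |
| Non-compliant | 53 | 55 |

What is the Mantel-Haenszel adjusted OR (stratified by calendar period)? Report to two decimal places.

OR_MH = Σ(aᵢdᵢ/nᵢ) / Σ(bᵢcᵢ/nᵢ), where nᵢ is the stratum total.
Stratum 1 (2010–2014): n = 321; a·d/n = 22·115/321 = 7.8816; b·c/n = 147·37/321 = 16.9439
Stratum 2 (2015–2019): n = 349; a·d/n = 104·55/349 = 16.3897; b·c/n = 137·53/349 = 20.8052
OR_MH = (7.8816 + 16.3897) / (16.9439 + 20.8052) = 24.2713 / 37.7491 = 0.64296

0.64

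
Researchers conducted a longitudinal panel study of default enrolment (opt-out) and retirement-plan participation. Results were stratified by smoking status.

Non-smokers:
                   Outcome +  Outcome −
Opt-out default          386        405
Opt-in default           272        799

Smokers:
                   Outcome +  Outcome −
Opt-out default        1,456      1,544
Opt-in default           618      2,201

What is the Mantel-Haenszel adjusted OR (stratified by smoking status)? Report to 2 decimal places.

3.21

OR_MH = Σ(aᵢdᵢ/nᵢ) / Σ(bᵢcᵢ/nᵢ), where nᵢ is the stratum total.
Stratum 1 (Non-smokers): n = 1862; a·d/n = 386·799/1862 = 165.6359; b·c/n = 405·272/1862 = 59.1622
Stratum 2 (Smokers): n = 5819; a·d/n = 1456·2201/5819 = 550.7228; b·c/n = 1544·618/5819 = 163.9787
OR_MH = (165.6359 + 550.7228) / (59.1622 + 163.9787) = 716.3587 / 223.1409 = 3.21034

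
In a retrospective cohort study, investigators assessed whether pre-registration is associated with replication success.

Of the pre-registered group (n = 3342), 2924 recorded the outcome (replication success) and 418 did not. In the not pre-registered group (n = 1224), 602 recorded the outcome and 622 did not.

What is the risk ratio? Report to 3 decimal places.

From the description: a = 2924, b = 418, c = 602, d = 622.
Risk in exposed = 2924/3342 = 0.87493; risk in unexposed = 602/1224 = 0.49183.
RR = 0.87493 / 0.49183 = 1.77892
The risk among the exposed is 1.78 times that among the unexposed.

1.779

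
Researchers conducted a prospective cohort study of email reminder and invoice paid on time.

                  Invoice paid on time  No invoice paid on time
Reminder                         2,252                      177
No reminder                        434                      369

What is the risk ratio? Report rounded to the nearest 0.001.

1.715

Cells: a = 2252, b = 177, c = 434, d = 369.
Risk in exposed = 2252/2429 = 0.92713; risk in unexposed = 434/803 = 0.54047.
RR = 0.92713 / 0.54047 = 1.71541
The risk among the exposed is 1.72 times that among the unexposed.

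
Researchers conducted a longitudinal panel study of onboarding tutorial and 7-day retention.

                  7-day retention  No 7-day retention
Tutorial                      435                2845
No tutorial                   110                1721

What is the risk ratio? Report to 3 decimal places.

2.208

Cells: a = 435, b = 2845, c = 110, d = 1721.
Risk in exposed = 435/3280 = 0.13262; risk in unexposed = 110/1831 = 0.06008.
RR = 0.13262 / 0.06008 = 2.20755
The risk among the exposed is 2.21 times that among the unexposed.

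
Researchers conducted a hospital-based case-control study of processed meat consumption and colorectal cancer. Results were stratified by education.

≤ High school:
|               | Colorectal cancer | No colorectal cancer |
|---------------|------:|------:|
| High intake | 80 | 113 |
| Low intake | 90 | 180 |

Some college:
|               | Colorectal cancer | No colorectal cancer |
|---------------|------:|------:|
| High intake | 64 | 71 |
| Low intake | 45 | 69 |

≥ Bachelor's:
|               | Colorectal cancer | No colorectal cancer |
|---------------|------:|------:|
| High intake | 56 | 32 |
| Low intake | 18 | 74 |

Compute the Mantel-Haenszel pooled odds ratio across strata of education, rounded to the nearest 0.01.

OR_MH = Σ(aᵢdᵢ/nᵢ) / Σ(bᵢcᵢ/nᵢ), where nᵢ is the stratum total.
Stratum 1 (≤ High school): n = 463; a·d/n = 80·180/463 = 31.1015; b·c/n = 113·90/463 = 21.9654
Stratum 2 (Some college): n = 249; a·d/n = 64·69/249 = 17.7349; b·c/n = 71·45/249 = 12.8313
Stratum 3 (≥ Bachelor's): n = 180; a·d/n = 56·74/180 = 23.0222; b·c/n = 32·18/180 = 3.2000
OR_MH = (31.1015 + 17.7349 + 23.0222) / (21.9654 + 12.8313 + 3.2000) = 71.8587 / 37.9968 = 1.89118

1.89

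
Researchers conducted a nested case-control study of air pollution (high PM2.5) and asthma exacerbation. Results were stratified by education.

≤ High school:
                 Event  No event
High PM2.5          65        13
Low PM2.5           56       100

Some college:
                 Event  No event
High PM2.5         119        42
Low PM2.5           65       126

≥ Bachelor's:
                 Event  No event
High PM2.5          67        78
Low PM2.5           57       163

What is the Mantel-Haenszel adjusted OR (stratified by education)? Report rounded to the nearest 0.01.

4.35

OR_MH = Σ(aᵢdᵢ/nᵢ) / Σ(bᵢcᵢ/nᵢ), where nᵢ is the stratum total.
Stratum 1 (≤ High school): n = 234; a·d/n = 65·100/234 = 27.7778; b·c/n = 13·56/234 = 3.1111
Stratum 2 (Some college): n = 352; a·d/n = 119·126/352 = 42.5966; b·c/n = 42·65/352 = 7.7557
Stratum 3 (≥ Bachelor's): n = 365; a·d/n = 67·163/365 = 29.9205; b·c/n = 78·57/365 = 12.1808
OR_MH = (27.7778 + 42.5966 + 29.9205) / (3.1111 + 7.7557 + 12.1808) = 100.2949 / 23.0476 = 4.35164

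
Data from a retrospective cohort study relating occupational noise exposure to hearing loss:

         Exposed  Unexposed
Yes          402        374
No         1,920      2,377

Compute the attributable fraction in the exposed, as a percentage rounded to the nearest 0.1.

21.5

Reading the table with exposure as columns: a = 402 (Exposed, case), b = 1920 (Exposed, non-case), c = 374 (Unexposed, case), d = 2377.
Risk in exposed = 402/2322 = 0.17313; risk in unexposed = 374/2751 = 0.13595.
RR = 0.17313/0.13595 = 1.27345
AR% = (RR − 1)/RR × 100 = (1.27345 − 1)/1.27345 × 100 = 21.4733%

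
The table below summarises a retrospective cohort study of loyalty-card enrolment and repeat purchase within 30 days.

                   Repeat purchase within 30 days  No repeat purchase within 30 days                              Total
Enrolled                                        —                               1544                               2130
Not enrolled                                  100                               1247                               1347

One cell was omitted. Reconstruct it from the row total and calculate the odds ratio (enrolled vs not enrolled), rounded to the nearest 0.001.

The missing cell is in the exposed row: 2130 − 1544 = 586.
So a = 586, b = 1544, c = 100, d = 1247.
OR = (a·d)/(b·c) = (586 × 1247) / (1544 × 100) = 730742 / 154400 = 4.73278

4.733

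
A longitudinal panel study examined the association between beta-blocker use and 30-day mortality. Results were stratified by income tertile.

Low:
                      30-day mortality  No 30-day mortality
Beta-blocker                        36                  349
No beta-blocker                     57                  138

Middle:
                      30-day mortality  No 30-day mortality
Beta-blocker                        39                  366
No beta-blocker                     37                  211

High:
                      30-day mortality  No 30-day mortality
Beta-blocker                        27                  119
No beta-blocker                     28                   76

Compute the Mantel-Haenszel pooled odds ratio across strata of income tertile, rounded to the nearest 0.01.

0.43

OR_MH = Σ(aᵢdᵢ/nᵢ) / Σ(bᵢcᵢ/nᵢ), where nᵢ is the stratum total.
Stratum 1 (Low): n = 580; a·d/n = 36·138/580 = 8.5655; b·c/n = 349·57/580 = 34.2983
Stratum 2 (Middle): n = 653; a·d/n = 39·211/653 = 12.6018; b·c/n = 366·37/653 = 20.7381
Stratum 3 (High): n = 250; a·d/n = 27·76/250 = 8.2080; b·c/n = 119·28/250 = 13.3280
OR_MH = (8.5655 + 12.6018 + 8.2080) / (34.2983 + 20.7381 + 13.3280) = 29.3754 / 68.3644 = 0.42969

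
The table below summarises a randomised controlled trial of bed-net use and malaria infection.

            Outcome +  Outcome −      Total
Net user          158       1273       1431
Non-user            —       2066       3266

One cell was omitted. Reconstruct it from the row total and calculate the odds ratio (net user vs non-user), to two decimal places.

0.21

The missing cell is in the unexposed row: 3266 − 2066 = 1200.
So a = 158, b = 1273, c = 1200, d = 2066.
OR = (a·d)/(b·c) = (158 × 2066) / (1273 × 1200) = 326428 / 1527600 = 0.21369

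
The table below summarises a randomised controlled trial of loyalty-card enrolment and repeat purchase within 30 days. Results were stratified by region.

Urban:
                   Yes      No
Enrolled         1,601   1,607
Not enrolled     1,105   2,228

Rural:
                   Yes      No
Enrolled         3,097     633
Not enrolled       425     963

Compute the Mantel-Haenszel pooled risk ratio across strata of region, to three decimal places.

1.944

RR_MH = Σ(aᵢ·n₀ᵢ/nᵢ) / Σ(cᵢ·n₁ᵢ/nᵢ), with n₁ᵢ = aᵢ+bᵢ (exposed), n₀ᵢ = cᵢ+dᵢ (unexposed), nᵢ = n₁ᵢ+n₀ᵢ.
Stratum 1 (Urban): n₁ = 3208, n₀ = 3333, n = 6541; a·n₀/n = 1601·3333/6541 = 815.7977; c·n₁/n = 1105·3208/6541 = 541.9416
Stratum 2 (Rural): n₁ = 3730, n₀ = 1388, n = 5118; a·n₀/n = 3097·1388/5118 = 839.9054; c·n₁/n = 425·3730/5118 = 309.7401
RR_MH = (815.7977 + 839.9054) / (541.9416 + 309.7401) = 1655.7032 / 851.6817 = 1.94404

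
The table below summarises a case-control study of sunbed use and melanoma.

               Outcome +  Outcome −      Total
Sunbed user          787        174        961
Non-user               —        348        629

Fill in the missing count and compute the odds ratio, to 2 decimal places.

The missing cell is in the unexposed row: 629 − 348 = 281.
So a = 787, b = 174, c = 281, d = 348.
OR = (a·d)/(b·c) = (787 × 348) / (174 × 281) = 273876 / 48894 = 5.60142

5.60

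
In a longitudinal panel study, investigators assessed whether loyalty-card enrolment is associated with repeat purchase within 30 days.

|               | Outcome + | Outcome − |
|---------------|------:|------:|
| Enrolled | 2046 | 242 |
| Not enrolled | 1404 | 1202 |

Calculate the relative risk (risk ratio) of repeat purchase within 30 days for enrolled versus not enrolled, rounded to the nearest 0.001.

1.660

Cells: a = 2046, b = 242, c = 1404, d = 1202.
Risk in exposed = 2046/2288 = 0.89423; risk in unexposed = 1404/2606 = 0.53876.
RR = 0.89423 / 0.53876 = 1.65980
The risk among the exposed is 1.66 times that among the unexposed.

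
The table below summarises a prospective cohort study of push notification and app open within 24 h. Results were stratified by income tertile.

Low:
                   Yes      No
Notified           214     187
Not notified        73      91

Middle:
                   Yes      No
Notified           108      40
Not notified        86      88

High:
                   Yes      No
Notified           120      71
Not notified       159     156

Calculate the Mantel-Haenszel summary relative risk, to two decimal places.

RR_MH = Σ(aᵢ·n₀ᵢ/nᵢ) / Σ(cᵢ·n₁ᵢ/nᵢ), with n₁ᵢ = aᵢ+bᵢ (exposed), n₀ᵢ = cᵢ+dᵢ (unexposed), nᵢ = n₁ᵢ+n₀ᵢ.
Stratum 1 (Low): n₁ = 401, n₀ = 164, n = 565; a·n₀/n = 214·164/565 = 62.1168; c·n₁/n = 73·401/565 = 51.8106
Stratum 2 (Middle): n₁ = 148, n₀ = 174, n = 322; a·n₀/n = 108·174/322 = 58.3602; c·n₁/n = 86·148/322 = 39.5280
Stratum 3 (High): n₁ = 191, n₀ = 315, n = 506; a·n₀/n = 120·315/506 = 74.7036; c·n₁/n = 159·191/506 = 60.0178
RR_MH = (62.1168 + 58.3602 + 74.7036) / (51.8106 + 39.5280 + 60.0178) = 195.1806 / 151.3564 = 1.28954

1.29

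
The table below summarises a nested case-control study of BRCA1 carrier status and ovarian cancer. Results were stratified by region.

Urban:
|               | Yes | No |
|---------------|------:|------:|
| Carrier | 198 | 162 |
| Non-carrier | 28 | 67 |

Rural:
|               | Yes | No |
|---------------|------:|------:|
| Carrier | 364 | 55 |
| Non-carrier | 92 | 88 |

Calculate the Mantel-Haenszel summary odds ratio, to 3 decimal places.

OR_MH = Σ(aᵢdᵢ/nᵢ) / Σ(bᵢcᵢ/nᵢ), where nᵢ is the stratum total.
Stratum 1 (Urban): n = 455; a·d/n = 198·67/455 = 29.1560; b·c/n = 162·28/455 = 9.9692
Stratum 2 (Rural): n = 599; a·d/n = 364·88/599 = 53.4758; b·c/n = 55·92/599 = 8.4474
OR_MH = (29.1560 + 53.4758) / (9.9692 + 8.4474) = 82.6318 / 18.4166 = 4.48680

4.487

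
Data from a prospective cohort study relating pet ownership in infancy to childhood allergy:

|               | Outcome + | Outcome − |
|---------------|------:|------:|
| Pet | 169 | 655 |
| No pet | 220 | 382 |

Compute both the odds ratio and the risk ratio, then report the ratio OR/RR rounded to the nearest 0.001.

0.798

Cells: a = 169, b = 655, c = 220, d = 382.
OR = (169·382)/(655·220) = 64558/144100 = 0.44801
Risk in exposed = 169/824 = 0.20510; risk in unexposed = 220/602 = 0.36545; RR = 0.56122
OR/RR = 0.44801 / 0.56122 = 0.79828
The outcome is not rare, so the OR lies further from 1 than the RR.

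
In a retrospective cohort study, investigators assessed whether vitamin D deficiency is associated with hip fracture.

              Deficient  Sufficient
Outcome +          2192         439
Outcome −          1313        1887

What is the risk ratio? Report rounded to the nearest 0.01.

3.31

Reading the table with exposure as columns: a = 2192 (Deficient, case), b = 1313 (Deficient, non-case), c = 439 (Sufficient, case), d = 1887.
Risk in exposed = 2192/3505 = 0.62539; risk in unexposed = 439/2326 = 0.18874.
RR = 0.62539 / 0.18874 = 3.31358
The risk among the exposed is 3.31 times that among the unexposed.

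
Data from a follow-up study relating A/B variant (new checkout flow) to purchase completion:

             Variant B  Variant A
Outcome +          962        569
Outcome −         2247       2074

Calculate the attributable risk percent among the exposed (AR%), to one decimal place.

28.2

Reading the table with exposure as columns: a = 962 (Variant B, case), b = 2247 (Variant B, non-case), c = 569 (Variant A, case), d = 2074.
Risk in exposed = 962/3209 = 0.29978; risk in unexposed = 569/2643 = 0.21529.
RR = 0.29978/0.21529 = 1.39248
AR% = (RR − 1)/RR × 100 = (1.39248 − 1)/1.39248 × 100 = 28.1859%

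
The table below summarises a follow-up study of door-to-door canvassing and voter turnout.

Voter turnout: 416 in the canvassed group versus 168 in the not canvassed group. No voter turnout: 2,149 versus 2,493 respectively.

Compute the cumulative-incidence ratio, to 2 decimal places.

From the description: a = 416, b = 2149, c = 168, d = 2493.
Risk in exposed = 416/2565 = 0.16218; risk in unexposed = 168/2661 = 0.06313.
RR = 0.16218 / 0.06313 = 2.56887
The risk among the exposed is 2.57 times that among the unexposed.

2.57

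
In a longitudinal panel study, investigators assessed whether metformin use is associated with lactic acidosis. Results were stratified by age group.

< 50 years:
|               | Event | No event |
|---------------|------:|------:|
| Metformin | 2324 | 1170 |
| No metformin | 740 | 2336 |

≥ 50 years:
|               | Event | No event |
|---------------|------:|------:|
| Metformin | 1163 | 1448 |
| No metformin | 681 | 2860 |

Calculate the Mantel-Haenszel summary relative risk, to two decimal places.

2.57

RR_MH = Σ(aᵢ·n₀ᵢ/nᵢ) / Σ(cᵢ·n₁ᵢ/nᵢ), with n₁ᵢ = aᵢ+bᵢ (exposed), n₀ᵢ = cᵢ+dᵢ (unexposed), nᵢ = n₁ᵢ+n₀ᵢ.
Stratum 1 (< 50 years): n₁ = 3494, n₀ = 3076, n = 6570; a·n₀/n = 2324·3076/6570 = 1088.0706; c·n₁/n = 740·3494/6570 = 393.5403
Stratum 2 (≥ 50 years): n₁ = 2611, n₀ = 3541, n = 6152; a·n₀/n = 1163·3541/6152 = 669.4056; c·n₁/n = 681·2611/6152 = 289.0265
RR_MH = (1088.0706 + 669.4056) / (393.5403 + 289.0265) = 1757.4762 / 682.5668 = 2.57480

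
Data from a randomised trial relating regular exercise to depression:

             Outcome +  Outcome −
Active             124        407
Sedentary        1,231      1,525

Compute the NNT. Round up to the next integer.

Risk in treated group = 124/531 = 0.23352; risk in control = 1231/2756 = 0.44666.
Absolute risk reduction = 0.44666 − 0.23352 = 0.21314
NNT = 1 / ARR = 1 / 0.21314 = 4.692 → round up → 5

5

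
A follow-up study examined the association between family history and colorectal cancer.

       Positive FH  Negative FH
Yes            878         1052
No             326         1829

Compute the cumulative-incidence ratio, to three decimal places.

Reading the table with exposure as columns: a = 878 (Positive FH, case), b = 326 (Positive FH, non-case), c = 1052 (Negative FH, case), d = 1829.
Risk in exposed = 878/1204 = 0.72924; risk in unexposed = 1052/2881 = 0.36515.
RR = 0.72924 / 0.36515 = 1.99708
The risk among the exposed is 2.00 times that among the unexposed.

1.997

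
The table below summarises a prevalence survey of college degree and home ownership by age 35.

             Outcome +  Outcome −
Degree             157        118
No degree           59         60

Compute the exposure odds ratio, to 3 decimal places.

Cells: a = 157, b = 118, c = 59, d = 60.
OR = (a·d)/(b·c) = (157 × 60) / (118 × 59) = 9420 / 6962 = 1.35306
The odds of home ownership by age 35 are about 1.35 times as high in the degree group.

1.353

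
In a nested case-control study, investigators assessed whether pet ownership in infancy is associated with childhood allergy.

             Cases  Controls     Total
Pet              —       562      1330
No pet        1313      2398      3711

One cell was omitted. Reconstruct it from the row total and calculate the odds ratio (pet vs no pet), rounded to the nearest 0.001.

The missing cell is in the exposed row: 1330 − 562 = 768.
So a = 768, b = 562, c = 1313, d = 2398.
OR = (a·d)/(b·c) = (768 × 2398) / (562 × 1313) = 1841664 / 737906 = 2.49580

2.496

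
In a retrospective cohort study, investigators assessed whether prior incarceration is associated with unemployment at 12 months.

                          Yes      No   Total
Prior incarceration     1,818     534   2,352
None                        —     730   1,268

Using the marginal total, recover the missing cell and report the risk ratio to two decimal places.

The missing cell is in the unexposed row: 1268 − 730 = 538.
So a = 1818, b = 534, c = 538, d = 730.
RR = [a/(a+b)] / [c/(c+d)] = (1818/2352) / (538/1268) = 0.77296/0.42429 = 1.82177

1.82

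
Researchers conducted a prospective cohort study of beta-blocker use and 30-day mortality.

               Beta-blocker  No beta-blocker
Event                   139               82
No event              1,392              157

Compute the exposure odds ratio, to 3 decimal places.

Reading the table with exposure as columns: a = 139 (Beta-blocker, case), b = 1392 (Beta-blocker, non-case), c = 82 (No beta-blocker, case), d = 157.
OR = (a·d)/(b·c) = (139 × 157) / (1392 × 82) = 21823 / 114144 = 0.19119
Exposure is associated with lower odds of 30-day mortality (OR = 0.19 < 1).

0.191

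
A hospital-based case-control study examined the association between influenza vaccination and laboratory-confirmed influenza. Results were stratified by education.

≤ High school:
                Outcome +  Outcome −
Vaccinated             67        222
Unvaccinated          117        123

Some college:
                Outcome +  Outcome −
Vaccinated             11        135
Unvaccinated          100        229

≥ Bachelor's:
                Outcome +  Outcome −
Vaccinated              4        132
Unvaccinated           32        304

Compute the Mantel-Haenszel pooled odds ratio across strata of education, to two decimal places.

0.27

OR_MH = Σ(aᵢdᵢ/nᵢ) / Σ(bᵢcᵢ/nᵢ), where nᵢ is the stratum total.
Stratum 1 (≤ High school): n = 529; a·d/n = 67·123/529 = 15.5784; b·c/n = 222·117/529 = 49.1002
Stratum 2 (Some college): n = 475; a·d/n = 11·229/475 = 5.3032; b·c/n = 135·100/475 = 28.4211
Stratum 3 (≥ Bachelor's): n = 472; a·d/n = 4·304/472 = 2.5763; b·c/n = 132·32/472 = 8.9492
OR_MH = (15.5784 + 5.3032 + 2.5763) / (49.1002 + 28.4211 + 8.9492) = 23.4579 / 86.4704 = 0.27128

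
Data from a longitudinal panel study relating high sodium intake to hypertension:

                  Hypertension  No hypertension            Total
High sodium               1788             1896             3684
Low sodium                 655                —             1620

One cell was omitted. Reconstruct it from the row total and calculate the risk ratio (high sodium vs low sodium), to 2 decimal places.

1.20

The missing cell is in the unexposed row: 1620 − 655 = 965.
So a = 1788, b = 1896, c = 655, d = 965.
RR = [a/(a+b)] / [c/(c+d)] = (1788/3684) / (655/1620) = 0.48534/0.40432 = 1.20039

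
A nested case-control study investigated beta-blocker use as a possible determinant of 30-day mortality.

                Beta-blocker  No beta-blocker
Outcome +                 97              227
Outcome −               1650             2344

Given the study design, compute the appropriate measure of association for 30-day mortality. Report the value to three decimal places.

0.607

Reading the table with exposure as columns: a = 97 (Beta-blocker, case), b = 1650 (Beta-blocker, non-case), c = 227 (No beta-blocker, case), d = 2344.
This is a nested case-control study: participants were sampled on outcome status, so risks in the source population cannot be estimated directly — relative risk is not valid here. The odds ratio is the appropriate measure.
OR = (a·d)/(b·c) = (97 × 2344) / (1650 × 227) = 227368 / 374550 = 0.60704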